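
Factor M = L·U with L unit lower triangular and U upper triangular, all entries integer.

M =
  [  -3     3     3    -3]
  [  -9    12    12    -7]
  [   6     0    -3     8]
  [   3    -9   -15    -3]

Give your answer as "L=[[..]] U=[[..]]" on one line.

  R1 -= 3·R0 → [0,3,3,2]
  R2 -= -2·R0 → [0,6,3,2]
  R3 -= -1·R0 → [0,-6,-12,-6]
  R2 -= 2·R1 → [0,0,-3,-2]
  R3 -= -2·R1 → [0,0,-6,-2]
  R3 -= 2·R2 → [0,0,0,2]

L=[[1,0,0,0],[3,1,0,0],[-2,2,1,0],[-1,-2,2,1]] U=[[-3,3,3,-3],[0,3,3,2],[0,0,-3,-2],[0,0,0,2]]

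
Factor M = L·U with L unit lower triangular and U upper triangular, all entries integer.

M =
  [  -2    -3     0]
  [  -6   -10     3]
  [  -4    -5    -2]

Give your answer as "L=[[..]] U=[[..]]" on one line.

L=[[1,0,0],[3,1,0],[2,-1,1]] U=[[-2,-3,0],[0,-1,3],[0,0,1]]

  r1 -= 3·r0 → [0,-1,3]
  r2 -= 2·r0 → [0,1,-2]
  r2 -= -1·r1 → [0,0,1]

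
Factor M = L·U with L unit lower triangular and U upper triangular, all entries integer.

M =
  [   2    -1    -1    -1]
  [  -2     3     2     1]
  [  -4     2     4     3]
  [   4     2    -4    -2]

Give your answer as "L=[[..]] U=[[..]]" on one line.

  r1 -= -1·r0 → [0,2,1,0]
  r2 -= -2·r0 → [0,0,2,1]
  r3 -= 2·r0 → [0,4,-2,0]
  r2 -= 0·r1 → [0,0,2,1]
  r3 -= 2·r1 → [0,0,-4,0]
  r3 -= -2·r2 → [0,0,0,2]

L=[[1,0,0,0],[-1,1,0,0],[-2,0,1,0],[2,2,-2,1]] U=[[2,-1,-1,-1],[0,2,1,0],[0,0,2,1],[0,0,0,2]]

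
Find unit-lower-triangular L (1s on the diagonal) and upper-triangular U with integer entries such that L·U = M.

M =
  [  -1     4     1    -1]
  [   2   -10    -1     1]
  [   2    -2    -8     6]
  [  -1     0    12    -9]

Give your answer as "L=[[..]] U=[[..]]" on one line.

L=[[1,0,0,0],[-2,1,0,0],[-2,-3,1,0],[1,2,-3,1]] U=[[-1,4,1,-1],[0,-2,1,-1],[0,0,-3,1],[0,0,0,-3]]

  R1 -= -2·R0 → [0,-2,1,-1]
  R2 -= -2·R0 → [0,6,-6,4]
  R3 -= 1·R0 → [0,-4,11,-8]
  R2 -= -3·R1 → [0,0,-3,1]
  R3 -= 2·R1 → [0,0,9,-6]
  R3 -= -3·R2 → [0,0,0,-3]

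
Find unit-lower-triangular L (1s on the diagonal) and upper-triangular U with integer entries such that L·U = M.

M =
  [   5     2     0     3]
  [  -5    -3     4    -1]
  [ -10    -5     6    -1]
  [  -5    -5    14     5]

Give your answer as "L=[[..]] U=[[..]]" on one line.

  R1 -= -1·R0 → [0,-1,4,2]
  R2 -= -2·R0 → [0,-1,6,5]
  R3 -= -1·R0 → [0,-3,14,8]
  R2 -= 1·R1 → [0,0,2,3]
  R3 -= 3·R1 → [0,0,2,2]
  R3 -= 1·R2 → [0,0,0,-1]

L=[[1,0,0,0],[-1,1,0,0],[-2,1,1,0],[-1,3,1,1]] U=[[5,2,0,3],[0,-1,4,2],[0,0,2,3],[0,0,0,-1]]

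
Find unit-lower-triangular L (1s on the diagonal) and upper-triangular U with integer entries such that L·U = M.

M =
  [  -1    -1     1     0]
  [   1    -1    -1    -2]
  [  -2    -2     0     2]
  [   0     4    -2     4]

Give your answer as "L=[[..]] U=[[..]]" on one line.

L=[[1,0,0,0],[-1,1,0,0],[2,0,1,0],[0,-2,1,1]] U=[[-1,-1,1,0],[0,-2,0,-2],[0,0,-2,2],[0,0,0,-2]]

  r1 -= -1·r0 → [0,-2,0,-2]
  r2 -= 2·r0 → [0,0,-2,2]
  r3 -= 0·r0 → [0,4,-2,4]
  r2 -= 0·r1 → [0,0,-2,2]
  r3 -= -2·r1 → [0,0,-2,0]
  r3 -= 1·r2 → [0,0,0,-2]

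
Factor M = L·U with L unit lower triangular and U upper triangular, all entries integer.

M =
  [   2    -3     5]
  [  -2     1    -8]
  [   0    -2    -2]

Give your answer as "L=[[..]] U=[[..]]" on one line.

L=[[1,0,0],[-1,1,0],[0,1,1]] U=[[2,-3,5],[0,-2,-3],[0,0,1]]

  r1 -= -1·r0 → [0,-2,-3]
  r2 -= 0·r0 → [0,-2,-2]
  r2 -= 1·r1 → [0,0,1]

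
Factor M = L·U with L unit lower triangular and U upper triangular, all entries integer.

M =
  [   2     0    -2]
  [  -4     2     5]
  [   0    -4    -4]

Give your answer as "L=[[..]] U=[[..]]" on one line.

  row1 -= -2·row0 → [0,2,1]
  row2 -= 0·row0 → [0,-4,-4]
  row2 -= -2·row1 → [0,0,-2]

L=[[1,0,0],[-2,1,0],[0,-2,1]] U=[[2,0,-2],[0,2,1],[0,0,-2]]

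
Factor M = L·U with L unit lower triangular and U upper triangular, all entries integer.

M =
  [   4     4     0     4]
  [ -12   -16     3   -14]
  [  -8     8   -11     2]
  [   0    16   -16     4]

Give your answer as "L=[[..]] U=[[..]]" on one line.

  r1 -= -3·r0 → [0,-4,3,-2]
  r2 -= -2·r0 → [0,16,-11,10]
  r3 -= 0·r0 → [0,16,-16,4]
  r2 -= -4·r1 → [0,0,1,2]
  r3 -= -4·r1 → [0,0,-4,-4]
  r3 -= -4·r2 → [0,0,0,4]

L=[[1,0,0,0],[-3,1,0,0],[-2,-4,1,0],[0,-4,-4,1]] U=[[4,4,0,4],[0,-4,3,-2],[0,0,1,2],[0,0,0,4]]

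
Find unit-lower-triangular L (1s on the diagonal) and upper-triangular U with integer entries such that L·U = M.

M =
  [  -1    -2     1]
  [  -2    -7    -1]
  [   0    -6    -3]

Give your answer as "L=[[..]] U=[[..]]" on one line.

L=[[1,0,0],[2,1,0],[0,2,1]] U=[[-1,-2,1],[0,-3,-3],[0,0,3]]

  R1 -= 2·R0 → [0,-3,-3]
  R2 -= 0·R0 → [0,-6,-3]
  R2 -= 2·R1 → [0,0,3]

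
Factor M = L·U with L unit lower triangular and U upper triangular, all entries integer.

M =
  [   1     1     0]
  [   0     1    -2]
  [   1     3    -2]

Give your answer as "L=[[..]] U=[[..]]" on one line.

  R1 -= 0·R0 → [0,1,-2]
  R2 -= 1·R0 → [0,2,-2]
  R2 -= 2·R1 → [0,0,2]

L=[[1,0,0],[0,1,0],[1,2,1]] U=[[1,1,0],[0,1,-2],[0,0,2]]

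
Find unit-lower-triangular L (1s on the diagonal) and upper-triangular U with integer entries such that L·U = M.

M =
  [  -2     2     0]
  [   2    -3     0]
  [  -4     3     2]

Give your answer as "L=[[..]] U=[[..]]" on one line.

  R1 -= -1·R0 → [0,-1,0]
  R2 -= 2·R0 → [0,-1,2]
  R2 -= 1·R1 → [0,0,2]

L=[[1,0,0],[-1,1,0],[2,1,1]] U=[[-2,2,0],[0,-1,0],[0,0,2]]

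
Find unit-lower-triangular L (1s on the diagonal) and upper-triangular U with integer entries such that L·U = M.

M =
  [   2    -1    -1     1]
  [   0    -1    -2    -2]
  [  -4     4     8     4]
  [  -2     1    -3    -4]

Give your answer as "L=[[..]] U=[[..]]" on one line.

  r1 -= 0·r0 → [0,-1,-2,-2]
  r2 -= -2·r0 → [0,2,6,6]
  r3 -= -1·r0 → [0,0,-4,-3]
  r2 -= -2·r1 → [0,0,2,2]
  r3 -= 0·r1 → [0,0,-4,-3]
  r3 -= -2·r2 → [0,0,0,1]

L=[[1,0,0,0],[0,1,0,0],[-2,-2,1,0],[-1,0,-2,1]] U=[[2,-1,-1,1],[0,-1,-2,-2],[0,0,2,2],[0,0,0,1]]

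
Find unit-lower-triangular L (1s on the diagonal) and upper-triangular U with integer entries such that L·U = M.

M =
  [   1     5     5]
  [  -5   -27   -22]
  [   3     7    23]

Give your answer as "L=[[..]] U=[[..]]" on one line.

L=[[1,0,0],[-5,1,0],[3,4,1]] U=[[1,5,5],[0,-2,3],[0,0,-4]]

  R1 -= -5·R0 → [0,-2,3]
  R2 -= 3·R0 → [0,-8,8]
  R2 -= 4·R1 → [0,0,-4]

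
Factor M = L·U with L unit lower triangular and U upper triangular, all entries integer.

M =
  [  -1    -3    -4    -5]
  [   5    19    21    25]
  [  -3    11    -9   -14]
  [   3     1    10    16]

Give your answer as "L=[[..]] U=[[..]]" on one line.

L=[[1,0,0,0],[-5,1,0,0],[3,5,1,0],[-3,-2,0,1]] U=[[-1,-3,-4,-5],[0,4,1,0],[0,0,-2,1],[0,0,0,1]]

  r1 -= -5·r0 → [0,4,1,0]
  r2 -= 3·r0 → [0,20,3,1]
  r3 -= -3·r0 → [0,-8,-2,1]
  r2 -= 5·r1 → [0,0,-2,1]
  r3 -= -2·r1 → [0,0,0,1]
  r3 -= 0·r2 → [0,0,0,1]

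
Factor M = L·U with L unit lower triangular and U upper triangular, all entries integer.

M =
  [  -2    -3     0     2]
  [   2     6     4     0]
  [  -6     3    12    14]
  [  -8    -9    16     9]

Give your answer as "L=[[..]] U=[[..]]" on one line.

L=[[1,0,0,0],[-1,1,0,0],[3,4,1,0],[4,1,-3,1]] U=[[-2,-3,0,2],[0,3,4,2],[0,0,-4,0],[0,0,0,-1]]

  row1 -= -1·row0 → [0,3,4,2]
  row2 -= 3·row0 → [0,12,12,8]
  row3 -= 4·row0 → [0,3,16,1]
  row2 -= 4·row1 → [0,0,-4,0]
  row3 -= 1·row1 → [0,0,12,-1]
  row3 -= -3·row2 → [0,0,0,-1]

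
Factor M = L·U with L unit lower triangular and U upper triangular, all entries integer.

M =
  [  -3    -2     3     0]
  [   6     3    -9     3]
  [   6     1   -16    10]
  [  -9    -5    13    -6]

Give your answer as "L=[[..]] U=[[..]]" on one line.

L=[[1,0,0,0],[-2,1,0,0],[-2,3,1,0],[3,-1,-1,1]] U=[[-3,-2,3,0],[0,-1,-3,3],[0,0,-1,1],[0,0,0,-2]]

  R1 -= -2·R0 → [0,-1,-3,3]
  R2 -= -2·R0 → [0,-3,-10,10]
  R3 -= 3·R0 → [0,1,4,-6]
  R2 -= 3·R1 → [0,0,-1,1]
  R3 -= -1·R1 → [0,0,1,-3]
  R3 -= -1·R2 → [0,0,0,-2]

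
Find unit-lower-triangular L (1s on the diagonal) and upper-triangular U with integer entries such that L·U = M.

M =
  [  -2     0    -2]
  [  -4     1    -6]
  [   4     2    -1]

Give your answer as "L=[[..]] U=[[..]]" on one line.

L=[[1,0,0],[2,1,0],[-2,2,1]] U=[[-2,0,-2],[0,1,-2],[0,0,-1]]

  row1 -= 2·row0 → [0,1,-2]
  row2 -= -2·row0 → [0,2,-5]
  row2 -= 2·row1 → [0,0,-1]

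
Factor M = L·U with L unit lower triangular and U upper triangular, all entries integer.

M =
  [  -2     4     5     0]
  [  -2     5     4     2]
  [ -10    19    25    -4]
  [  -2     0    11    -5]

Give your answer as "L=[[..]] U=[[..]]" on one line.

  row1 -= 1·row0 → [0,1,-1,2]
  row2 -= 5·row0 → [0,-1,0,-4]
  row3 -= 1·row0 → [0,-4,6,-5]
  row2 -= -1·row1 → [0,0,-1,-2]
  row3 -= -4·row1 → [0,0,2,3]
  row3 -= -2·row2 → [0,0,0,-1]

L=[[1,0,0,0],[1,1,0,0],[5,-1,1,0],[1,-4,-2,1]] U=[[-2,4,5,0],[0,1,-1,2],[0,0,-1,-2],[0,0,0,-1]]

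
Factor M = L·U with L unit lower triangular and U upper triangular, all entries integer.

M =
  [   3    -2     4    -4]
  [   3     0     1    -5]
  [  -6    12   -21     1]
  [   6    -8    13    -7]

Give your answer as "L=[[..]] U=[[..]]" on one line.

L=[[1,0,0,0],[1,1,0,0],[-2,4,1,0],[2,-2,1,1]] U=[[3,-2,4,-4],[0,2,-3,-1],[0,0,-1,-3],[0,0,0,2]]

  R1 -= 1·R0 → [0,2,-3,-1]
  R2 -= -2·R0 → [0,8,-13,-7]
  R3 -= 2·R0 → [0,-4,5,1]
  R2 -= 4·R1 → [0,0,-1,-3]
  R3 -= -2·R1 → [0,0,-1,-1]
  R3 -= 1·R2 → [0,0,0,2]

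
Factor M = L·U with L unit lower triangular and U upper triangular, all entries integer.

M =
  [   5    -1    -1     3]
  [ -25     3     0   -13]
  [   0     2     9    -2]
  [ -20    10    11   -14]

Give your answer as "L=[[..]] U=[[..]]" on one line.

L=[[1,0,0,0],[-5,1,0,0],[0,-1,1,0],[-4,-3,-2,1]] U=[[5,-1,-1,3],[0,-2,-5,2],[0,0,4,0],[0,0,0,4]]

  row1 -= -5·row0 → [0,-2,-5,2]
  row2 -= 0·row0 → [0,2,9,-2]
  row3 -= -4·row0 → [0,6,7,-2]
  row2 -= -1·row1 → [0,0,4,0]
  row3 -= -3·row1 → [0,0,-8,4]
  row3 -= -2·row2 → [0,0,0,4]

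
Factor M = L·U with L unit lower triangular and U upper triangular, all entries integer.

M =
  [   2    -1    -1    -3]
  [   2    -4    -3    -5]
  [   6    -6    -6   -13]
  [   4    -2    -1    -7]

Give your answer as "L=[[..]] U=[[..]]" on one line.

  R1 -= 1·R0 → [0,-3,-2,-2]
  R2 -= 3·R0 → [0,-3,-3,-4]
  R3 -= 2·R0 → [0,0,1,-1]
  R2 -= 1·R1 → [0,0,-1,-2]
  R3 -= 0·R1 → [0,0,1,-1]
  R3 -= -1·R2 → [0,0,0,-3]

L=[[1,0,0,0],[1,1,0,0],[3,1,1,0],[2,0,-1,1]] U=[[2,-1,-1,-3],[0,-3,-2,-2],[0,0,-1,-2],[0,0,0,-3]]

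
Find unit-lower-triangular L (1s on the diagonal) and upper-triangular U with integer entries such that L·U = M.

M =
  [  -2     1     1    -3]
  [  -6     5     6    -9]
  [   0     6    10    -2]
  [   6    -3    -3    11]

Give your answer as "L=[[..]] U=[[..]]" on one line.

  r1 -= 3·r0 → [0,2,3,0]
  r2 -= 0·r0 → [0,6,10,-2]
  r3 -= -3·r0 → [0,0,0,2]
  r2 -= 3·r1 → [0,0,1,-2]
  r3 -= 0·r1 → [0,0,0,2]
  r3 -= 0·r2 → [0,0,0,2]

L=[[1,0,0,0],[3,1,0,0],[0,3,1,0],[-3,0,0,1]] U=[[-2,1,1,-3],[0,2,3,0],[0,0,1,-2],[0,0,0,2]]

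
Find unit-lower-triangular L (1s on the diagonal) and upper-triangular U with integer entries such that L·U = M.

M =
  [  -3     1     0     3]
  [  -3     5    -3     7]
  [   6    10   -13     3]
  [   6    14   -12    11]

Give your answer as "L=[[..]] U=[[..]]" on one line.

L=[[1,0,0,0],[1,1,0,0],[-2,3,1,0],[-2,4,0,1]] U=[[-3,1,0,3],[0,4,-3,4],[0,0,-4,-3],[0,0,0,1]]

  row1 -= 1·row0 → [0,4,-3,4]
  row2 -= -2·row0 → [0,12,-13,9]
  row3 -= -2·row0 → [0,16,-12,17]
  row2 -= 3·row1 → [0,0,-4,-3]
  row3 -= 4·row1 → [0,0,0,1]
  row3 -= 0·row2 → [0,0,0,1]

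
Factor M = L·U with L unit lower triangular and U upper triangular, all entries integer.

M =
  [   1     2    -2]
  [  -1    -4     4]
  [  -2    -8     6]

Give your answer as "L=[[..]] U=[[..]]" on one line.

L=[[1,0,0],[-1,1,0],[-2,2,1]] U=[[1,2,-2],[0,-2,2],[0,0,-2]]

  R1 -= -1·R0 → [0,-2,2]
  R2 -= -2·R0 → [0,-4,2]
  R2 -= 2·R1 → [0,0,-2]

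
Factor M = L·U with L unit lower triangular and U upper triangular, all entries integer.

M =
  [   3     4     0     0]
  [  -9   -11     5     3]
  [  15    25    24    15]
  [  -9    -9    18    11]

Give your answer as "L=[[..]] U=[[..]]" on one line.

L=[[1,0,0,0],[-3,1,0,0],[5,5,1,0],[-3,3,-3,1]] U=[[3,4,0,0],[0,1,5,3],[0,0,-1,0],[0,0,0,2]]

  row1 -= -3·row0 → [0,1,5,3]
  row2 -= 5·row0 → [0,5,24,15]
  row3 -= -3·row0 → [0,3,18,11]
  row2 -= 5·row1 → [0,0,-1,0]
  row3 -= 3·row1 → [0,0,3,2]
  row3 -= -3·row2 → [0,0,0,2]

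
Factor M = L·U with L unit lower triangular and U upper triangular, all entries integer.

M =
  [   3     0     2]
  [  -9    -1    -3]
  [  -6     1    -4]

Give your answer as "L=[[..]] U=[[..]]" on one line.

  row1 -= -3·row0 → [0,-1,3]
  row2 -= -2·row0 → [0,1,0]
  row2 -= -1·row1 → [0,0,3]

L=[[1,0,0],[-3,1,0],[-2,-1,1]] U=[[3,0,2],[0,-1,3],[0,0,3]]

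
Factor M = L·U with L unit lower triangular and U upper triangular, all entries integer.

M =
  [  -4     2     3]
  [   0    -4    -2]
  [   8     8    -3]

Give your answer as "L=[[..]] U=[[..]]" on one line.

  row1 -= 0·row0 → [0,-4,-2]
  row2 -= -2·row0 → [0,12,3]
  row2 -= -3·row1 → [0,0,-3]

L=[[1,0,0],[0,1,0],[-2,-3,1]] U=[[-4,2,3],[0,-4,-2],[0,0,-3]]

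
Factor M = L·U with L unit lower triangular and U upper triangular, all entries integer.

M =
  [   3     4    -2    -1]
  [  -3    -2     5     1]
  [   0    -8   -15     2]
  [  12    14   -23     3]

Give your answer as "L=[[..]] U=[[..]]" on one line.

  R1 -= -1·R0 → [0,2,3,0]
  R2 -= 0·R0 → [0,-8,-15,2]
  R3 -= 4·R0 → [0,-2,-15,7]
  R2 -= -4·R1 → [0,0,-3,2]
  R3 -= -1·R1 → [0,0,-12,7]
  R3 -= 4·R2 → [0,0,0,-1]

L=[[1,0,0,0],[-1,1,0,0],[0,-4,1,0],[4,-1,4,1]] U=[[3,4,-2,-1],[0,2,3,0],[0,0,-3,2],[0,0,0,-1]]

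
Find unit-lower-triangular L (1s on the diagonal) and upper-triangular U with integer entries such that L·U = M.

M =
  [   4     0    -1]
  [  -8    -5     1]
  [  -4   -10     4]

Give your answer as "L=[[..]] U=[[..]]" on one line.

L=[[1,0,0],[-2,1,0],[-1,2,1]] U=[[4,0,-1],[0,-5,-1],[0,0,5]]

  r1 -= -2·r0 → [0,-5,-1]
  r2 -= -1·r0 → [0,-10,3]
  r2 -= 2·r1 → [0,0,5]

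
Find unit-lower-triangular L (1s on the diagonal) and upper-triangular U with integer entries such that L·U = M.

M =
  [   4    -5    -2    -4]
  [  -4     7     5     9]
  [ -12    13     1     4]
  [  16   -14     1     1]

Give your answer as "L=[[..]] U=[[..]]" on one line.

  row1 -= -1·row0 → [0,2,3,5]
  row2 -= -3·row0 → [0,-2,-5,-8]
  row3 -= 4·row0 → [0,6,9,17]
  row2 -= -1·row1 → [0,0,-2,-3]
  row3 -= 3·row1 → [0,0,0,2]
  row3 -= 0·row2 → [0,0,0,2]

L=[[1,0,0,0],[-1,1,0,0],[-3,-1,1,0],[4,3,0,1]] U=[[4,-5,-2,-4],[0,2,3,5],[0,0,-2,-3],[0,0,0,2]]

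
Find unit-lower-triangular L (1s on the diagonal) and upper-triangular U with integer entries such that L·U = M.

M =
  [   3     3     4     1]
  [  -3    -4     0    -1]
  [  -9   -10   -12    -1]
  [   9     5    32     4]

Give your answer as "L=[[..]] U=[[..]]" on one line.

L=[[1,0,0,0],[-1,1,0,0],[-3,1,1,0],[3,4,-1,1]] U=[[3,3,4,1],[0,-1,4,0],[0,0,-4,2],[0,0,0,3]]

  row1 -= -1·row0 → [0,-1,4,0]
  row2 -= -3·row0 → [0,-1,0,2]
  row3 -= 3·row0 → [0,-4,20,1]
  row2 -= 1·row1 → [0,0,-4,2]
  row3 -= 4·row1 → [0,0,4,1]
  row3 -= -1·row2 → [0,0,0,3]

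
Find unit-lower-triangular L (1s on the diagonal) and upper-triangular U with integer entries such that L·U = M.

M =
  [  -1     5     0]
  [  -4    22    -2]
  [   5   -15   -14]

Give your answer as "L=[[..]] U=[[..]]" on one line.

  r1 -= 4·r0 → [0,2,-2]
  r2 -= -5·r0 → [0,10,-14]
  r2 -= 5·r1 → [0,0,-4]

L=[[1,0,0],[4,1,0],[-5,5,1]] U=[[-1,5,0],[0,2,-2],[0,0,-4]]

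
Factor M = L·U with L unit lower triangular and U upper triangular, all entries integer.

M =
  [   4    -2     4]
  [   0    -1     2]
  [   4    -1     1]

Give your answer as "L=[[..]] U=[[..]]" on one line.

L=[[1,0,0],[0,1,0],[1,-1,1]] U=[[4,-2,4],[0,-1,2],[0,0,-1]]

  R1 -= 0·R0 → [0,-1,2]
  R2 -= 1·R0 → [0,1,-3]
  R2 -= -1·R1 → [0,0,-1]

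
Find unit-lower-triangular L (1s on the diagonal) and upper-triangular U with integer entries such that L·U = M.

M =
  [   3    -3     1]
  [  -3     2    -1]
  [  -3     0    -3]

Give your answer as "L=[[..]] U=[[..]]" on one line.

L=[[1,0,0],[-1,1,0],[-1,3,1]] U=[[3,-3,1],[0,-1,0],[0,0,-2]]

  row1 -= -1·row0 → [0,-1,0]
  row2 -= -1·row0 → [0,-3,-2]
  row2 -= 3·row1 → [0,0,-2]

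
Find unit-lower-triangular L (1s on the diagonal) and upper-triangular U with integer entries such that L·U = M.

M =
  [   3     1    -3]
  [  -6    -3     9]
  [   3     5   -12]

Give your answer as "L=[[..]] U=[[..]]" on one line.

  r1 -= -2·r0 → [0,-1,3]
  r2 -= 1·r0 → [0,4,-9]
  r2 -= -4·r1 → [0,0,3]

L=[[1,0,0],[-2,1,0],[1,-4,1]] U=[[3,1,-3],[0,-1,3],[0,0,3]]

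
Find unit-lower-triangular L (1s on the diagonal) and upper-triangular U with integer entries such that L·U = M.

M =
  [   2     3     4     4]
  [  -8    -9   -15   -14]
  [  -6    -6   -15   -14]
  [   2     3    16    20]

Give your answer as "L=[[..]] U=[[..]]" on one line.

  row1 -= -4·row0 → [0,3,1,2]
  row2 -= -3·row0 → [0,3,-3,-2]
  row3 -= 1·row0 → [0,0,12,16]
  row2 -= 1·row1 → [0,0,-4,-4]
  row3 -= 0·row1 → [0,0,12,16]
  row3 -= -3·row2 → [0,0,0,4]

L=[[1,0,0,0],[-4,1,0,0],[-3,1,1,0],[1,0,-3,1]] U=[[2,3,4,4],[0,3,1,2],[0,0,-4,-4],[0,0,0,4]]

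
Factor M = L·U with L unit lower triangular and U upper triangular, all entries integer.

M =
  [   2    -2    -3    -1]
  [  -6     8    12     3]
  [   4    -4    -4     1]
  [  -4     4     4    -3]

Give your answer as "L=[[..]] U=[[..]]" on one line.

L=[[1,0,0,0],[-3,1,0,0],[2,0,1,0],[-2,0,-1,1]] U=[[2,-2,-3,-1],[0,2,3,0],[0,0,2,3],[0,0,0,-2]]

  R1 -= -3·R0 → [0,2,3,0]
  R2 -= 2·R0 → [0,0,2,3]
  R3 -= -2·R0 → [0,0,-2,-5]
  R2 -= 0·R1 → [0,0,2,3]
  R3 -= 0·R1 → [0,0,-2,-5]
  R3 -= -1·R2 → [0,0,0,-2]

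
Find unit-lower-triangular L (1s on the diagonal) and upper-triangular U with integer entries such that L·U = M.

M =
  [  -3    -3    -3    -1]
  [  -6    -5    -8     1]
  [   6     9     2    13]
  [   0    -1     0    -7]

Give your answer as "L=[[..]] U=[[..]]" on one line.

L=[[1,0,0,0],[2,1,0,0],[-2,3,1,0],[0,-1,-1,1]] U=[[-3,-3,-3,-1],[0,1,-2,3],[0,0,2,2],[0,0,0,-2]]

  R1 -= 2·R0 → [0,1,-2,3]
  R2 -= -2·R0 → [0,3,-4,11]
  R3 -= 0·R0 → [0,-1,0,-7]
  R2 -= 3·R1 → [0,0,2,2]
  R3 -= -1·R1 → [0,0,-2,-4]
  R3 -= -1·R2 → [0,0,0,-2]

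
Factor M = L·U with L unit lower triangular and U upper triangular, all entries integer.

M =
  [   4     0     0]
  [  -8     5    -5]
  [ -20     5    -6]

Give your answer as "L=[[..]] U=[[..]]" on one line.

L=[[1,0,0],[-2,1,0],[-5,1,1]] U=[[4,0,0],[0,5,-5],[0,0,-1]]

  R1 -= -2·R0 → [0,5,-5]
  R2 -= -5·R0 → [0,5,-6]
  R2 -= 1·R1 → [0,0,-1]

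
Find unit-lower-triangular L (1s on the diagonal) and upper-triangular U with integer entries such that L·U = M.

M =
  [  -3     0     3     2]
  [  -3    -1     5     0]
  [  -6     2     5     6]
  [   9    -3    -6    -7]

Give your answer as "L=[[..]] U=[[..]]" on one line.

L=[[1,0,0,0],[1,1,0,0],[2,-2,1,0],[-3,3,-1,1]] U=[[-3,0,3,2],[0,-1,2,-2],[0,0,3,-2],[0,0,0,3]]

  r1 -= 1·r0 → [0,-1,2,-2]
  r2 -= 2·r0 → [0,2,-1,2]
  r3 -= -3·r0 → [0,-3,3,-1]
  r2 -= -2·r1 → [0,0,3,-2]
  r3 -= 3·r1 → [0,0,-3,5]
  r3 -= -1·r2 → [0,0,0,3]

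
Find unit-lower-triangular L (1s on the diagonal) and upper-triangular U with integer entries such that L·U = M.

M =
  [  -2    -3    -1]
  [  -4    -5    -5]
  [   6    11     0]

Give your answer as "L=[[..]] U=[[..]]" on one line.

  r1 -= 2·r0 → [0,1,-3]
  r2 -= -3·r0 → [0,2,-3]
  r2 -= 2·r1 → [0,0,3]

L=[[1,0,0],[2,1,0],[-3,2,1]] U=[[-2,-3,-1],[0,1,-3],[0,0,3]]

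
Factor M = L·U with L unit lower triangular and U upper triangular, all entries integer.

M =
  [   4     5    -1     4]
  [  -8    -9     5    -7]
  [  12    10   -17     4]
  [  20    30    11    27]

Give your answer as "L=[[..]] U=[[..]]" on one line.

L=[[1,0,0,0],[-2,1,0,0],[3,-5,1,0],[5,5,1,1]] U=[[4,5,-1,4],[0,1,3,1],[0,0,1,-3],[0,0,0,5]]

  row1 -= -2·row0 → [0,1,3,1]
  row2 -= 3·row0 → [0,-5,-14,-8]
  row3 -= 5·row0 → [0,5,16,7]
  row2 -= -5·row1 → [0,0,1,-3]
  row3 -= 5·row1 → [0,0,1,2]
  row3 -= 1·row2 → [0,0,0,5]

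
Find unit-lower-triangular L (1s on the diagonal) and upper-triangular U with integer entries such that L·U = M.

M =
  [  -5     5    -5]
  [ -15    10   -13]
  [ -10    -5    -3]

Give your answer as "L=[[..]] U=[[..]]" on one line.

  row1 -= 3·row0 → [0,-5,2]
  row2 -= 2·row0 → [0,-15,7]
  row2 -= 3·row1 → [0,0,1]

L=[[1,0,0],[3,1,0],[2,3,1]] U=[[-5,5,-5],[0,-5,2],[0,0,1]]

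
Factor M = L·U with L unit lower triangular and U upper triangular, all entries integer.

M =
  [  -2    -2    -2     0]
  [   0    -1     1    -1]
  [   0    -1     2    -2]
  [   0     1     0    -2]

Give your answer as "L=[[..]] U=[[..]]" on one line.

L=[[1,0,0,0],[0,1,0,0],[0,1,1,0],[0,-1,1,1]] U=[[-2,-2,-2,0],[0,-1,1,-1],[0,0,1,-1],[0,0,0,-2]]

  R1 -= 0·R0 → [0,-1,1,-1]
  R2 -= 0·R0 → [0,-1,2,-2]
  R3 -= 0·R0 → [0,1,0,-2]
  R2 -= 1·R1 → [0,0,1,-1]
  R3 -= -1·R1 → [0,0,1,-3]
  R3 -= 1·R2 → [0,0,0,-2]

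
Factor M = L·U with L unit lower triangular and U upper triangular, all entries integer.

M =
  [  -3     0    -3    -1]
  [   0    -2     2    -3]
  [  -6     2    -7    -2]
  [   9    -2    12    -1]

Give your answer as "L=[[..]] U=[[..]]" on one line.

  R1 -= 0·R0 → [0,-2,2,-3]
  R2 -= 2·R0 → [0,2,-1,0]
  R3 -= -3·R0 → [0,-2,3,-4]
  R2 -= -1·R1 → [0,0,1,-3]
  R3 -= 1·R1 → [0,0,1,-1]
  R3 -= 1·R2 → [0,0,0,2]

L=[[1,0,0,0],[0,1,0,0],[2,-1,1,0],[-3,1,1,1]] U=[[-3,0,-3,-1],[0,-2,2,-3],[0,0,1,-3],[0,0,0,2]]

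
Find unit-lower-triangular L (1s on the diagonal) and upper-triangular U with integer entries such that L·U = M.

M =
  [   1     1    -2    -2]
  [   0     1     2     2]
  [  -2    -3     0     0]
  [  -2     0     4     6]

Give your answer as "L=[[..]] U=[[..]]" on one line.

  r1 -= 0·r0 → [0,1,2,2]
  r2 -= -2·r0 → [0,-1,-4,-4]
  r3 -= -2·r0 → [0,2,0,2]
  r2 -= -1·r1 → [0,0,-2,-2]
  r3 -= 2·r1 → [0,0,-4,-2]
  r3 -= 2·r2 → [0,0,0,2]

L=[[1,0,0,0],[0,1,0,0],[-2,-1,1,0],[-2,2,2,1]] U=[[1,1,-2,-2],[0,1,2,2],[0,0,-2,-2],[0,0,0,2]]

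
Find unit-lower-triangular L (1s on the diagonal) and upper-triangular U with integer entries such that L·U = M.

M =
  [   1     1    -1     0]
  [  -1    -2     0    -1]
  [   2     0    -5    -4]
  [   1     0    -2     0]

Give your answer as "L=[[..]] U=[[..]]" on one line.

  row1 -= -1·row0 → [0,-1,-1,-1]
  row2 -= 2·row0 → [0,-2,-3,-4]
  row3 -= 1·row0 → [0,-1,-1,0]
  row2 -= 2·row1 → [0,0,-1,-2]
  row3 -= 1·row1 → [0,0,0,1]
  row3 -= 0·row2 → [0,0,0,1]

L=[[1,0,0,0],[-1,1,0,0],[2,2,1,0],[1,1,0,1]] U=[[1,1,-1,0],[0,-1,-1,-1],[0,0,-1,-2],[0,0,0,1]]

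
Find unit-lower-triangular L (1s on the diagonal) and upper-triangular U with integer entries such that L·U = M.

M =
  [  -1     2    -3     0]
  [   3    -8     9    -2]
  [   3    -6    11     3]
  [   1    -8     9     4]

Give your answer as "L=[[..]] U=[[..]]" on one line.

  r1 -= -3·r0 → [0,-2,0,-2]
  r2 -= -3·r0 → [0,0,2,3]
  r3 -= -1·r0 → [0,-6,6,4]
  r2 -= 0·r1 → [0,0,2,3]
  r3 -= 3·r1 → [0,0,6,10]
  r3 -= 3·r2 → [0,0,0,1]

L=[[1,0,0,0],[-3,1,0,0],[-3,0,1,0],[-1,3,3,1]] U=[[-1,2,-3,0],[0,-2,0,-2],[0,0,2,3],[0,0,0,1]]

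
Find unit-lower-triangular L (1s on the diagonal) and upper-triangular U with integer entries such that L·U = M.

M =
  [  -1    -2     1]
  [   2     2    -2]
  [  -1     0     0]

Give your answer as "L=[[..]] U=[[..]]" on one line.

L=[[1,0,0],[-2,1,0],[1,-1,1]] U=[[-1,-2,1],[0,-2,0],[0,0,-1]]

  R1 -= -2·R0 → [0,-2,0]
  R2 -= 1·R0 → [0,2,-1]
  R2 -= -1·R1 → [0,0,-1]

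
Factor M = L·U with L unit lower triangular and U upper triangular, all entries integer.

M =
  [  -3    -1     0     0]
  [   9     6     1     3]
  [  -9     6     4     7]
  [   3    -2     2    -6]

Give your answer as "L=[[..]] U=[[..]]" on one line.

L=[[1,0,0,0],[-3,1,0,0],[3,3,1,0],[-1,-1,3,1]] U=[[-3,-1,0,0],[0,3,1,3],[0,0,1,-2],[0,0,0,3]]

  r1 -= -3·r0 → [0,3,1,3]
  r2 -= 3·r0 → [0,9,4,7]
  r3 -= -1·r0 → [0,-3,2,-6]
  r2 -= 3·r1 → [0,0,1,-2]
  r3 -= -1·r1 → [0,0,3,-3]
  r3 -= 3·r2 → [0,0,0,3]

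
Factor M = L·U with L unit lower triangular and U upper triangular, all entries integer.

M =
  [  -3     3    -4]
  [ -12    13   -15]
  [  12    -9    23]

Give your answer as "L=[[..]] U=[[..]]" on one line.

L=[[1,0,0],[4,1,0],[-4,3,1]] U=[[-3,3,-4],[0,1,1],[0,0,4]]

  r1 -= 4·r0 → [0,1,1]
  r2 -= -4·r0 → [0,3,7]
  r2 -= 3·r1 → [0,0,4]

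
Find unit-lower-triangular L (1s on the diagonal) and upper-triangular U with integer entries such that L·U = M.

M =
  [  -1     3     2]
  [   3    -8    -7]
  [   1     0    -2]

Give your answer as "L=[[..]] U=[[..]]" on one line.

L=[[1,0,0],[-3,1,0],[-1,3,1]] U=[[-1,3,2],[0,1,-1],[0,0,3]]

  row1 -= -3·row0 → [0,1,-1]
  row2 -= -1·row0 → [0,3,0]
  row2 -= 3·row1 → [0,0,3]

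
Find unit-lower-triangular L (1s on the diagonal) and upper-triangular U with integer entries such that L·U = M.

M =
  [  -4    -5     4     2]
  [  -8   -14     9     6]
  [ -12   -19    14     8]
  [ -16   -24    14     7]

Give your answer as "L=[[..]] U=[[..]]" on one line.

  r1 -= 2·r0 → [0,-4,1,2]
  r2 -= 3·r0 → [0,-4,2,2]
  r3 -= 4·r0 → [0,-4,-2,-1]
  r2 -= 1·r1 → [0,0,1,0]
  r3 -= 1·r1 → [0,0,-3,-3]
  r3 -= -3·r2 → [0,0,0,-3]

L=[[1,0,0,0],[2,1,0,0],[3,1,1,0],[4,1,-3,1]] U=[[-4,-5,4,2],[0,-4,1,2],[0,0,1,0],[0,0,0,-3]]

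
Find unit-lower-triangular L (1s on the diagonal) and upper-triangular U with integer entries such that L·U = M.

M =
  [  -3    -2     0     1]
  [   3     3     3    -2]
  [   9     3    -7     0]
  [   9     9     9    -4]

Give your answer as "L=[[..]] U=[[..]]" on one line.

  R1 -= -1·R0 → [0,1,3,-1]
  R2 -= -3·R0 → [0,-3,-7,3]
  R3 -= -3·R0 → [0,3,9,-1]
  R2 -= -3·R1 → [0,0,2,0]
  R3 -= 3·R1 → [0,0,0,2]
  R3 -= 0·R2 → [0,0,0,2]

L=[[1,0,0,0],[-1,1,0,0],[-3,-3,1,0],[-3,3,0,1]] U=[[-3,-2,0,1],[0,1,3,-1],[0,0,2,0],[0,0,0,2]]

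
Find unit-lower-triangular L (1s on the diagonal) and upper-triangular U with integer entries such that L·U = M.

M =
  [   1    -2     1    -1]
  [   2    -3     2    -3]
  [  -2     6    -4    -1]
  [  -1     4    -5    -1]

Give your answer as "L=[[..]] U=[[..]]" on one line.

  R1 -= 2·R0 → [0,1,0,-1]
  R2 -= -2·R0 → [0,2,-2,-3]
  R3 -= -1·R0 → [0,2,-4,-2]
  R2 -= 2·R1 → [0,0,-2,-1]
  R3 -= 2·R1 → [0,0,-4,0]
  R3 -= 2·R2 → [0,0,0,2]

L=[[1,0,0,0],[2,1,0,0],[-2,2,1,0],[-1,2,2,1]] U=[[1,-2,1,-1],[0,1,0,-1],[0,0,-2,-1],[0,0,0,2]]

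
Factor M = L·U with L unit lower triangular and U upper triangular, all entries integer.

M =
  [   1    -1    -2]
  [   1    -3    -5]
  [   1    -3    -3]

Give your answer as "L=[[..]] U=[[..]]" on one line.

  row1 -= 1·row0 → [0,-2,-3]
  row2 -= 1·row0 → [0,-2,-1]
  row2 -= 1·row1 → [0,0,2]

L=[[1,0,0],[1,1,0],[1,1,1]] U=[[1,-1,-2],[0,-2,-3],[0,0,2]]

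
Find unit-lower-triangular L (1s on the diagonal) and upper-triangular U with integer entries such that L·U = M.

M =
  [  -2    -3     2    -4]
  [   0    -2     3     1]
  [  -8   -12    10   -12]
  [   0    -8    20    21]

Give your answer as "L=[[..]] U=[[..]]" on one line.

L=[[1,0,0,0],[0,1,0,0],[4,0,1,0],[0,4,4,1]] U=[[-2,-3,2,-4],[0,-2,3,1],[0,0,2,4],[0,0,0,1]]

  row1 -= 0·row0 → [0,-2,3,1]
  row2 -= 4·row0 → [0,0,2,4]
  row3 -= 0·row0 → [0,-8,20,21]
  row2 -= 0·row1 → [0,0,2,4]
  row3 -= 4·row1 → [0,0,8,17]
  row3 -= 4·row2 → [0,0,0,1]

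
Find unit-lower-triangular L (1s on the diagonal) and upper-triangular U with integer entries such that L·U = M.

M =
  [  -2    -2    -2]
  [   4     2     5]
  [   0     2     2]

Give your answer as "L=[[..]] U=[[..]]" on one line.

  row1 -= -2·row0 → [0,-2,1]
  row2 -= 0·row0 → [0,2,2]
  row2 -= -1·row1 → [0,0,3]

L=[[1,0,0],[-2,1,0],[0,-1,1]] U=[[-2,-2,-2],[0,-2,1],[0,0,3]]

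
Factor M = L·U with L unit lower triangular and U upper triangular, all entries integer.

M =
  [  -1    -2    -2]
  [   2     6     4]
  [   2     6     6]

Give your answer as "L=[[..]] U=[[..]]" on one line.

L=[[1,0,0],[-2,1,0],[-2,1,1]] U=[[-1,-2,-2],[0,2,0],[0,0,2]]

  row1 -= -2·row0 → [0,2,0]
  row2 -= -2·row0 → [0,2,2]
  row2 -= 1·row1 → [0,0,2]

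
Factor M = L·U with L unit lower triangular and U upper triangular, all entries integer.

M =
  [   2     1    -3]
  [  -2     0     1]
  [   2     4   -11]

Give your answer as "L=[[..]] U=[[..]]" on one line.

  R1 -= -1·R0 → [0,1,-2]
  R2 -= 1·R0 → [0,3,-8]
  R2 -= 3·R1 → [0,0,-2]

L=[[1,0,0],[-1,1,0],[1,3,1]] U=[[2,1,-3],[0,1,-2],[0,0,-2]]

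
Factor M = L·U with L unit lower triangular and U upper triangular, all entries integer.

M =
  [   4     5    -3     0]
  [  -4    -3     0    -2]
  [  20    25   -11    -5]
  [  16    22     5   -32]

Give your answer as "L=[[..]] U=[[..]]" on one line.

  row1 -= -1·row0 → [0,2,-3,-2]
  row2 -= 5·row0 → [0,0,4,-5]
  row3 -= 4·row0 → [0,2,17,-32]
  row2 -= 0·row1 → [0,0,4,-5]
  row3 -= 1·row1 → [0,0,20,-30]
  row3 -= 5·row2 → [0,0,0,-5]

L=[[1,0,0,0],[-1,1,0,0],[5,0,1,0],[4,1,5,1]] U=[[4,5,-3,0],[0,2,-3,-2],[0,0,4,-5],[0,0,0,-5]]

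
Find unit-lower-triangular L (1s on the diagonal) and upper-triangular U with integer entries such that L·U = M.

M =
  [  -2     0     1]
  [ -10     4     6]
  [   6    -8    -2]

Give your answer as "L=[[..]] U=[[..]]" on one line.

  row1 -= 5·row0 → [0,4,1]
  row2 -= -3·row0 → [0,-8,1]
  row2 -= -2·row1 → [0,0,3]

L=[[1,0,0],[5,1,0],[-3,-2,1]] U=[[-2,0,1],[0,4,1],[0,0,3]]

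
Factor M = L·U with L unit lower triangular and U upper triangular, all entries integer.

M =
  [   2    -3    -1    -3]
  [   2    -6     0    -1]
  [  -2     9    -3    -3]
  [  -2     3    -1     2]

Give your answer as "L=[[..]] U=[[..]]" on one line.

L=[[1,0,0,0],[1,1,0,0],[-1,-2,1,0],[-1,0,1,1]] U=[[2,-3,-1,-3],[0,-3,1,2],[0,0,-2,-2],[0,0,0,1]]

  R1 -= 1·R0 → [0,-3,1,2]
  R2 -= -1·R0 → [0,6,-4,-6]
  R3 -= -1·R0 → [0,0,-2,-1]
  R2 -= -2·R1 → [0,0,-2,-2]
  R3 -= 0·R1 → [0,0,-2,-1]
  R3 -= 1·R2 → [0,0,0,1]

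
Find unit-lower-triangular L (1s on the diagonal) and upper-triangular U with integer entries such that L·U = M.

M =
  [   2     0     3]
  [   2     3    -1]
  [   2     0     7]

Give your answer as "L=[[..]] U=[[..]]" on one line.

L=[[1,0,0],[1,1,0],[1,0,1]] U=[[2,0,3],[0,3,-4],[0,0,4]]

  r1 -= 1·r0 → [0,3,-4]
  r2 -= 1·r0 → [0,0,4]
  r2 -= 0·r1 → [0,0,4]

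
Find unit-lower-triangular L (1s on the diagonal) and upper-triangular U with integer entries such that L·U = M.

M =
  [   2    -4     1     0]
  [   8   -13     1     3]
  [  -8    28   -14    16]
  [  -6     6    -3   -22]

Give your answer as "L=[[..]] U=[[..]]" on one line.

  R1 -= 4·R0 → [0,3,-3,3]
  R2 -= -4·R0 → [0,12,-10,16]
  R3 -= -3·R0 → [0,-6,0,-22]
  R2 -= 4·R1 → [0,0,2,4]
  R3 -= -2·R1 → [0,0,-6,-16]
  R3 -= -3·R2 → [0,0,0,-4]

L=[[1,0,0,0],[4,1,0,0],[-4,4,1,0],[-3,-2,-3,1]] U=[[2,-4,1,0],[0,3,-3,3],[0,0,2,4],[0,0,0,-4]]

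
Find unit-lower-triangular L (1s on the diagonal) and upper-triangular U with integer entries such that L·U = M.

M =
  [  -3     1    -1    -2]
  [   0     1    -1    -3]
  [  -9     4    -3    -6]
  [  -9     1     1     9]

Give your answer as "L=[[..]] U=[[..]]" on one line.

  row1 -= 0·row0 → [0,1,-1,-3]
  row2 -= 3·row0 → [0,1,0,0]
  row3 -= 3·row0 → [0,-2,4,15]
  row2 -= 1·row1 → [0,0,1,3]
  row3 -= -2·row1 → [0,0,2,9]
  row3 -= 2·row2 → [0,0,0,3]

L=[[1,0,0,0],[0,1,0,0],[3,1,1,0],[3,-2,2,1]] U=[[-3,1,-1,-2],[0,1,-1,-3],[0,0,1,3],[0,0,0,3]]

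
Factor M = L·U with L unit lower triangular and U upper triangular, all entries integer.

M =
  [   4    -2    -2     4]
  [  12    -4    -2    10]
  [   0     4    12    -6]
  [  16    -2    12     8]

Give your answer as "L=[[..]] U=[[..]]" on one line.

  r1 -= 3·r0 → [0,2,4,-2]
  r2 -= 0·r0 → [0,4,12,-6]
  r3 -= 4·r0 → [0,6,20,-8]
  r2 -= 2·r1 → [0,0,4,-2]
  r3 -= 3·r1 → [0,0,8,-2]
  r3 -= 2·r2 → [0,0,0,2]

L=[[1,0,0,0],[3,1,0,0],[0,2,1,0],[4,3,2,1]] U=[[4,-2,-2,4],[0,2,4,-2],[0,0,4,-2],[0,0,0,2]]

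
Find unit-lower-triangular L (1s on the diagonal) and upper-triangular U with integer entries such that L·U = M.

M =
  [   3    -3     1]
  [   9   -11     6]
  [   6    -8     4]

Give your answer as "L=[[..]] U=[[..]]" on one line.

L=[[1,0,0],[3,1,0],[2,1,1]] U=[[3,-3,1],[0,-2,3],[0,0,-1]]

  r1 -= 3·r0 → [0,-2,3]
  r2 -= 2·r0 → [0,-2,2]
  r2 -= 1·r1 → [0,0,-1]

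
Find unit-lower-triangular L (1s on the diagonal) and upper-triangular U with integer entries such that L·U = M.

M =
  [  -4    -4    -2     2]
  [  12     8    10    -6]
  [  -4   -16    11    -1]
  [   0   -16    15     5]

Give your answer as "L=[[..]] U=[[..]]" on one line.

L=[[1,0,0,0],[-3,1,0,0],[1,3,1,0],[0,4,-1,1]] U=[[-4,-4,-2,2],[0,-4,4,0],[0,0,1,-3],[0,0,0,2]]

  r1 -= -3·r0 → [0,-4,4,0]
  r2 -= 1·r0 → [0,-12,13,-3]
  r3 -= 0·r0 → [0,-16,15,5]
  r2 -= 3·r1 → [0,0,1,-3]
  r3 -= 4·r1 → [0,0,-1,5]
  r3 -= -1·r2 → [0,0,0,2]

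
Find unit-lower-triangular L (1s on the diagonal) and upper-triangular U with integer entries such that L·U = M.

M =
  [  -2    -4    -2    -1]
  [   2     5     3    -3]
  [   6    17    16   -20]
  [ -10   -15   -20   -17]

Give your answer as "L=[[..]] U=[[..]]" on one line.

L=[[1,0,0,0],[-1,1,0,0],[-3,5,1,0],[5,5,-3,1]] U=[[-2,-4,-2,-1],[0,1,1,-4],[0,0,5,-3],[0,0,0,-1]]

  R1 -= -1·R0 → [0,1,1,-4]
  R2 -= -3·R0 → [0,5,10,-23]
  R3 -= 5·R0 → [0,5,-10,-12]
  R2 -= 5·R1 → [0,0,5,-3]
  R3 -= 5·R1 → [0,0,-15,8]
  R3 -= -3·R2 → [0,0,0,-1]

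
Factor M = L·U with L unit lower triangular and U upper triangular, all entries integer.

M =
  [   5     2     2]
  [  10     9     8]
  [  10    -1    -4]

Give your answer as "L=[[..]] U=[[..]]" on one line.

  row1 -= 2·row0 → [0,5,4]
  row2 -= 2·row0 → [0,-5,-8]
  row2 -= -1·row1 → [0,0,-4]

L=[[1,0,0],[2,1,0],[2,-1,1]] U=[[5,2,2],[0,5,4],[0,0,-4]]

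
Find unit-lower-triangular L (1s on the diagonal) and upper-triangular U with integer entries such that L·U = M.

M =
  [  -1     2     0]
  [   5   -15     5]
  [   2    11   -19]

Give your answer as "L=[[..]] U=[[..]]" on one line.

  R1 -= -5·R0 → [0,-5,5]
  R2 -= -2·R0 → [0,15,-19]
  R2 -= -3·R1 → [0,0,-4]

L=[[1,0,0],[-5,1,0],[-2,-3,1]] U=[[-1,2,0],[0,-5,5],[0,0,-4]]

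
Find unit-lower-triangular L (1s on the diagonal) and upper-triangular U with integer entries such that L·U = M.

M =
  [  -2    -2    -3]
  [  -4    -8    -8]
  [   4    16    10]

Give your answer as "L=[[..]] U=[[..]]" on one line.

  r1 -= 2·r0 → [0,-4,-2]
  r2 -= -2·r0 → [0,12,4]
  r2 -= -3·r1 → [0,0,-2]

L=[[1,0,0],[2,1,0],[-2,-3,1]] U=[[-2,-2,-3],[0,-4,-2],[0,0,-2]]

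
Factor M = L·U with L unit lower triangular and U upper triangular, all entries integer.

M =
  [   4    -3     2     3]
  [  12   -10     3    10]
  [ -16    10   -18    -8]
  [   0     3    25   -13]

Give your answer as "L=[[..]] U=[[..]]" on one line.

L=[[1,0,0,0],[3,1,0,0],[-4,2,1,0],[0,-3,-4,1]] U=[[4,-3,2,3],[0,-1,-3,1],[0,0,-4,2],[0,0,0,-2]]

  r1 -= 3·r0 → [0,-1,-3,1]
  r2 -= -4·r0 → [0,-2,-10,4]
  r3 -= 0·r0 → [0,3,25,-13]
  r2 -= 2·r1 → [0,0,-4,2]
  r3 -= -3·r1 → [0,0,16,-10]
  r3 -= -4·r2 → [0,0,0,-2]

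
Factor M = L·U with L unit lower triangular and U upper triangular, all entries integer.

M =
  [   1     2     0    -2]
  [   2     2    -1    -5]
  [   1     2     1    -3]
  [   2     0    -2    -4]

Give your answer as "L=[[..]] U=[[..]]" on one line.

L=[[1,0,0,0],[2,1,0,0],[1,0,1,0],[2,2,0,1]] U=[[1,2,0,-2],[0,-2,-1,-1],[0,0,1,-1],[0,0,0,2]]

  row1 -= 2·row0 → [0,-2,-1,-1]
  row2 -= 1·row0 → [0,0,1,-1]
  row3 -= 2·row0 → [0,-4,-2,0]
  row2 -= 0·row1 → [0,0,1,-1]
  row3 -= 2·row1 → [0,0,0,2]
  row3 -= 0·row2 → [0,0,0,2]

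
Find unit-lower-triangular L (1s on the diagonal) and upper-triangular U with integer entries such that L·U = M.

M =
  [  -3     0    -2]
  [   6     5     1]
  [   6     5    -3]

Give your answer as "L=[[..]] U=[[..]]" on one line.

L=[[1,0,0],[-2,1,0],[-2,1,1]] U=[[-3,0,-2],[0,5,-3],[0,0,-4]]

  r1 -= -2·r0 → [0,5,-3]
  r2 -= -2·r0 → [0,5,-7]
  r2 -= 1·r1 → [0,0,-4]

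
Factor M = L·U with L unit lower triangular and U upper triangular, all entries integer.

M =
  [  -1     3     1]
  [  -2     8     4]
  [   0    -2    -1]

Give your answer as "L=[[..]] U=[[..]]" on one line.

  R1 -= 2·R0 → [0,2,2]
  R2 -= 0·R0 → [0,-2,-1]
  R2 -= -1·R1 → [0,0,1]

L=[[1,0,0],[2,1,0],[0,-1,1]] U=[[-1,3,1],[0,2,2],[0,0,1]]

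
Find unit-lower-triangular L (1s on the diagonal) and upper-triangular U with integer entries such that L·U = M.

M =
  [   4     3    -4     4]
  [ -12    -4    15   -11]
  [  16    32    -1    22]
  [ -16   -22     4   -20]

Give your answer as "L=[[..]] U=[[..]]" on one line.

L=[[1,0,0,0],[-3,1,0,0],[4,4,1,0],[-4,-2,-2,1]] U=[[4,3,-4,4],[0,5,3,1],[0,0,3,2],[0,0,0,2]]

  r1 -= -3·r0 → [0,5,3,1]
  r2 -= 4·r0 → [0,20,15,6]
  r3 -= -4·r0 → [0,-10,-12,-4]
  r2 -= 4·r1 → [0,0,3,2]
  r3 -= -2·r1 → [0,0,-6,-2]
  r3 -= -2·r2 → [0,0,0,2]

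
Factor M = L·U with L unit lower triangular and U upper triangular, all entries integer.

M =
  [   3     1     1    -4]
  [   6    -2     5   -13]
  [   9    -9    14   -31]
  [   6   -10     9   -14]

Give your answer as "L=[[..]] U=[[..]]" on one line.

  row1 -= 2·row0 → [0,-4,3,-5]
  row2 -= 3·row0 → [0,-12,11,-19]
  row3 -= 2·row0 → [0,-12,7,-6]
  row2 -= 3·row1 → [0,0,2,-4]
  row3 -= 3·row1 → [0,0,-2,9]
  row3 -= -1·row2 → [0,0,0,5]

L=[[1,0,0,0],[2,1,0,0],[3,3,1,0],[2,3,-1,1]] U=[[3,1,1,-4],[0,-4,3,-5],[0,0,2,-4],[0,0,0,5]]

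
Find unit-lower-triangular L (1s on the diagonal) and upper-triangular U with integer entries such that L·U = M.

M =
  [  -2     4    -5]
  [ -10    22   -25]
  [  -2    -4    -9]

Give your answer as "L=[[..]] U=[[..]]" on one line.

L=[[1,0,0],[5,1,0],[1,-4,1]] U=[[-2,4,-5],[0,2,0],[0,0,-4]]

  r1 -= 5·r0 → [0,2,0]
  r2 -= 1·r0 → [0,-8,-4]
  r2 -= -4·r1 → [0,0,-4]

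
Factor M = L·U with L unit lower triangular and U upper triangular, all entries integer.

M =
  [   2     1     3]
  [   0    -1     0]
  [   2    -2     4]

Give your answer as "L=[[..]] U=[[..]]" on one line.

L=[[1,0,0],[0,1,0],[1,3,1]] U=[[2,1,3],[0,-1,0],[0,0,1]]

  R1 -= 0·R0 → [0,-1,0]
  R2 -= 1·R0 → [0,-3,1]
  R2 -= 3·R1 → [0,0,1]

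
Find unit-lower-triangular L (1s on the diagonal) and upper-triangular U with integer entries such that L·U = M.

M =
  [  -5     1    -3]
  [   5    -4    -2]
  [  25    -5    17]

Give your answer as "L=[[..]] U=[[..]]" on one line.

  r1 -= -1·r0 → [0,-3,-5]
  r2 -= -5·r0 → [0,0,2]
  r2 -= 0·r1 → [0,0,2]

L=[[1,0,0],[-1,1,0],[-5,0,1]] U=[[-5,1,-3],[0,-3,-5],[0,0,2]]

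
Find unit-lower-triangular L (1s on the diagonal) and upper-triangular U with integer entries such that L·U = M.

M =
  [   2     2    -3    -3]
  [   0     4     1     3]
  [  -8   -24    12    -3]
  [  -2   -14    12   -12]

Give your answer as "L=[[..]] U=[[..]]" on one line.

  R1 -= 0·R0 → [0,4,1,3]
  R2 -= -4·R0 → [0,-16,0,-15]
  R3 -= -1·R0 → [0,-12,9,-15]
  R2 -= -4·R1 → [0,0,4,-3]
  R3 -= -3·R1 → [0,0,12,-6]
  R3 -= 3·R2 → [0,0,0,3]

L=[[1,0,0,0],[0,1,0,0],[-4,-4,1,0],[-1,-3,3,1]] U=[[2,2,-3,-3],[0,4,1,3],[0,0,4,-3],[0,0,0,3]]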